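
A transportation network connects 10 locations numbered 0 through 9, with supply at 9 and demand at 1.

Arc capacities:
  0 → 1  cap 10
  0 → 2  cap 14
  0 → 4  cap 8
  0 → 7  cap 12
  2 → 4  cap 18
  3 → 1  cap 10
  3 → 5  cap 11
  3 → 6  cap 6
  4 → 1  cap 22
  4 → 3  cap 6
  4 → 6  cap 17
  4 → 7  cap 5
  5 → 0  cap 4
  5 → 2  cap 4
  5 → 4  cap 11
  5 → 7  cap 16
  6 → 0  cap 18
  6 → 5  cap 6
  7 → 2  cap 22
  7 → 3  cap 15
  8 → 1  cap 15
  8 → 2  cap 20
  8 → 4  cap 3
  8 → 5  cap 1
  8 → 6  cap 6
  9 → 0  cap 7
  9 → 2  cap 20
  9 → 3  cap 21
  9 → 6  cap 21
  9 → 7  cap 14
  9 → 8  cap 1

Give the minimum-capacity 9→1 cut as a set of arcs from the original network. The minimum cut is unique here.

Min-cut arcs: {(0,1), (3,1), (4,1), (9,8)} (total capacity 43)

augment #1: 9→0→1 push 7
augment #2: 9→3→1 push 10
augment #3: 9→8→1 push 1
augment #4: 9→2→4→1 push 18
augment #5: 9→6→0→1 push 3
augment #6: 9→3→5→4→1 push 4
max flow = 43; residual-reachable set from 9 gives S-side
cut edges (S→T): {(0,1), (3,1), (4,1), (9,8)} total cap 43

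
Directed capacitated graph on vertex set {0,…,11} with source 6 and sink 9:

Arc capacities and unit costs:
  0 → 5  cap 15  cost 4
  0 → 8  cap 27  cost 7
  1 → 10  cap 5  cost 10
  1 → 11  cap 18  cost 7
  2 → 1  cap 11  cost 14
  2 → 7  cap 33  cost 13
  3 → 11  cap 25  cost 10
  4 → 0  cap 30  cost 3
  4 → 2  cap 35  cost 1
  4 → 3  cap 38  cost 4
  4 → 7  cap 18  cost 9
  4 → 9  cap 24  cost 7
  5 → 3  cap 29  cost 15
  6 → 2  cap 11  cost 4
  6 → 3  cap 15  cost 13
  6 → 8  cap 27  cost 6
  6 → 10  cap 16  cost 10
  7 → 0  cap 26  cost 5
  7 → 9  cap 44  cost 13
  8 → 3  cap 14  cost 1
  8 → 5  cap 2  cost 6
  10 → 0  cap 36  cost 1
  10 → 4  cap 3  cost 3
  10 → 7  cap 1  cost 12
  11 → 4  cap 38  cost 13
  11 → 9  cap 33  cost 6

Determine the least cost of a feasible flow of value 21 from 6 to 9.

Minimum cost for 21 units: 498

shortest-cost path #1: 6→10→4→9 push 3 @ unit cost 20 (adds 60)
shortest-cost path #2: 6→8→3→11→9 push 14 @ unit cost 23 (adds 322)
shortest-cost path #3: 6→3→11→9 push 4 @ unit cost 29 (adds 116)
total cost = 498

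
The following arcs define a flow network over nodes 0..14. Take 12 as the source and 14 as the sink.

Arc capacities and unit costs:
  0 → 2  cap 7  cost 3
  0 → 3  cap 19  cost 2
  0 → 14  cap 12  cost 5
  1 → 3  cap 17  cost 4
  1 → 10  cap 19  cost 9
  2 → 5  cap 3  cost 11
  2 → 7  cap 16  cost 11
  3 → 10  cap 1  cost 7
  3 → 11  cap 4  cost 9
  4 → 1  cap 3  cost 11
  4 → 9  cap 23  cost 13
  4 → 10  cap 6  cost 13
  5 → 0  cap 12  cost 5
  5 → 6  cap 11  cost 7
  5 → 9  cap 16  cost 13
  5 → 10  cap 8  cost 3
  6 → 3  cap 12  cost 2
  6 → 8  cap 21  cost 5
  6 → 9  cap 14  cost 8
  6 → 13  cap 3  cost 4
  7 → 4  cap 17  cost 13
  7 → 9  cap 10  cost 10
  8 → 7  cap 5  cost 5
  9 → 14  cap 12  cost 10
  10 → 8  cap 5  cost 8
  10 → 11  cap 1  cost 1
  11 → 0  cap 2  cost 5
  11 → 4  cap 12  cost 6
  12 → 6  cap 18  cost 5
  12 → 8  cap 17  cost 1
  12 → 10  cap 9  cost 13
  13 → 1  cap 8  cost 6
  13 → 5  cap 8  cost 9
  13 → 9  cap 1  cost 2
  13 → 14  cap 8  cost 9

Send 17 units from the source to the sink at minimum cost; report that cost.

shortest-cost path #1: 12→6→13→14 push 3 @ unit cost 18 (adds 54)
shortest-cost path #2: 12→6→9→14 push 12 @ unit cost 23 (adds 276)
shortest-cost path #3: 12→10→11→0→14 push 1 @ unit cost 24 (adds 24)
shortest-cost path #4: 12→6→3→11→0→14 push 1 @ unit cost 26 (adds 26)
total cost = 380

Minimum cost for 17 units: 380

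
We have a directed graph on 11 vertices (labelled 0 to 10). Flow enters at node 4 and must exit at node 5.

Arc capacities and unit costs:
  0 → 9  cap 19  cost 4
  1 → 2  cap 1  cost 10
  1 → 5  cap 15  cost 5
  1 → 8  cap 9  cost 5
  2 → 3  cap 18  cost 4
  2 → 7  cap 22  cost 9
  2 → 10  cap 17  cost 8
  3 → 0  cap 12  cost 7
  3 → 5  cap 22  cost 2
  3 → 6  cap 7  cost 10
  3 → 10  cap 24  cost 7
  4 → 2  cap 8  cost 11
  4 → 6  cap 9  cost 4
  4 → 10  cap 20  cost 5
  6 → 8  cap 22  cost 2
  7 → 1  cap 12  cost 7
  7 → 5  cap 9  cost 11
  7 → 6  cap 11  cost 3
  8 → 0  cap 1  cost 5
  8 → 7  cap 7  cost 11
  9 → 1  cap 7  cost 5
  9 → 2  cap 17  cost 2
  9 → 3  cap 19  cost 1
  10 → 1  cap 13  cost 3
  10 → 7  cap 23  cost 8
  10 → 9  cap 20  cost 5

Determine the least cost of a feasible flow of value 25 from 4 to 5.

Minimum cost for 25 units: 345

shortest-cost path #1: 4→10→1→5 push 13 @ unit cost 13 (adds 169)
shortest-cost path #2: 4→10→9→3→5 push 7 @ unit cost 13 (adds 91)
shortest-cost path #3: 4→2→3→5 push 5 @ unit cost 17 (adds 85)
total cost = 345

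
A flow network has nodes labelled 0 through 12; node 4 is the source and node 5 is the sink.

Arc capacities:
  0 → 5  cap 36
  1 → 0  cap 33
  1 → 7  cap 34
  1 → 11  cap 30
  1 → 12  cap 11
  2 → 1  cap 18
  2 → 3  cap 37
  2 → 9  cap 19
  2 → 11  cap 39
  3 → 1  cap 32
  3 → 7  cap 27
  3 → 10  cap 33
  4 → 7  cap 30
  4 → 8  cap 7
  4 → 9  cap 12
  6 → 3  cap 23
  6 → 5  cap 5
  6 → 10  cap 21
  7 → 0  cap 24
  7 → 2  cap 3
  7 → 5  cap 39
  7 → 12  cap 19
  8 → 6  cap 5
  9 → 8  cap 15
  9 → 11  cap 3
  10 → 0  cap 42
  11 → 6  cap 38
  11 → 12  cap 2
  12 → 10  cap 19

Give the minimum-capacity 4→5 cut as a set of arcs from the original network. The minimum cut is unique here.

augment #1: 4→7→5 push 30
augment #2: 4→8→6→5 push 5
augment #3: 4→9→11→6→3→7→5 push 3
max flow = 38; residual-reachable set from 4 gives S-side
cut edges (S→T): {(4,7), (8,6), (9,11)} total cap 38

Min-cut arcs: {(4,7), (8,6), (9,11)} (total capacity 38)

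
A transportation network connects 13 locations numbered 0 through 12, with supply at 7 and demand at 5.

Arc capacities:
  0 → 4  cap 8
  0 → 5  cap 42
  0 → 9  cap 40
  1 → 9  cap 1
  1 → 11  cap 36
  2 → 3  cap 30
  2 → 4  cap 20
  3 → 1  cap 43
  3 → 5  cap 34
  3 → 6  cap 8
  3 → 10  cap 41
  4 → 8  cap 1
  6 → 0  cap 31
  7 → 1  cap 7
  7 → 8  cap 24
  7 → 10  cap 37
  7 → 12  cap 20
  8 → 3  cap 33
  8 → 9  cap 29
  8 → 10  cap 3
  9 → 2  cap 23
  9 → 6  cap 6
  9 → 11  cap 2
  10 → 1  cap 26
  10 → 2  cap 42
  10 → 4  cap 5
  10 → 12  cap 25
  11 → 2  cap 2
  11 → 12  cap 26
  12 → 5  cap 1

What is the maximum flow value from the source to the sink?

Maximum flow value: 49

augment #1: 7→12→5 bottleneck 1, total now 1
augment #2: 7→8→3→5 bottleneck 24, total now 25
augment #3: 7→10→2→3→5 bottleneck 10, total now 35
augment #4: 7→1→9→6→0→5 bottleneck 1, total now 36
augment #5: 7→10→2→3→6→0→5 bottleneck 8, total now 44
augment #6: 7→10→4→8→9→6→0→5 bottleneck 1, total now 45
augment #7: 7→10→2→3→8→9→6→0→5 bottleneck 4, total now 49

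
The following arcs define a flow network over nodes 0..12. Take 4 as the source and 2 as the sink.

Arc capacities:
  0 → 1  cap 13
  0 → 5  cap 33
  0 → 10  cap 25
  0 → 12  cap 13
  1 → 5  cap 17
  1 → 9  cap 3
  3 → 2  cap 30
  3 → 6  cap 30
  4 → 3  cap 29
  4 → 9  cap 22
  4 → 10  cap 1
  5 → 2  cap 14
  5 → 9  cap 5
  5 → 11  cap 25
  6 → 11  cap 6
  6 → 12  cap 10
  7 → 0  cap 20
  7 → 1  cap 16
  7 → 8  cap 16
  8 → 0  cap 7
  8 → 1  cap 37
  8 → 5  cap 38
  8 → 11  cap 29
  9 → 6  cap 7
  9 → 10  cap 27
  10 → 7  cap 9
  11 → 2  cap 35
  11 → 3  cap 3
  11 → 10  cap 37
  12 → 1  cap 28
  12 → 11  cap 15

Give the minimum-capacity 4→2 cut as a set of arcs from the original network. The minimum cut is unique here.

augment #1: 4→3→2 push 29
augment #2: 4→9→6→11→2 push 6
augment #3: 4→9→6→12→11→2 push 1
augment #4: 4→10→7→0→5→2 push 1
augment #5: 4→9→10→7→0→5→2 push 8
max flow = 45; residual-reachable set from 4 gives S-side
cut edges (S→T): {(4,3), (9,6), (10,7)} total cap 45

Min-cut arcs: {(4,3), (9,6), (10,7)} (total capacity 45)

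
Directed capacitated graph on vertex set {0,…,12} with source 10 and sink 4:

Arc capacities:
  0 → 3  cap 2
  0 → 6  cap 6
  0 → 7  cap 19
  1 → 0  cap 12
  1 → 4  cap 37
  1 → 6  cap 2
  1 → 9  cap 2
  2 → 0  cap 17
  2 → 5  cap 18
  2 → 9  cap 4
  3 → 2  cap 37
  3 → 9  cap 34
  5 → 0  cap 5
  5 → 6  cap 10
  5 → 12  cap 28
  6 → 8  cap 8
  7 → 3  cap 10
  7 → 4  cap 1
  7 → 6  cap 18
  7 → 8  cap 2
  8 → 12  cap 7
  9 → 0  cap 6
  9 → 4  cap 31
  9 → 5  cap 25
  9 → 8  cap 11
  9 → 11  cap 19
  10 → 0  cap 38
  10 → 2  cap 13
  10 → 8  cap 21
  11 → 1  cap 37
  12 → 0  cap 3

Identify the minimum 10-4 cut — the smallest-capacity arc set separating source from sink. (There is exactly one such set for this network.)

Min-cut arcs: {(0,3), (2,9), (7,3), (7,4)} (total capacity 17)

augment #1: 10→0→7→4 push 1
augment #2: 10→2→9→4 push 4
augment #3: 10→0→3→9→4 push 2
augment #4: 10→0→7→3→9→4 push 10
max flow = 17; residual-reachable set from 10 gives S-side
cut edges (S→T): {(0,3), (2,9), (7,3), (7,4)} total cap 17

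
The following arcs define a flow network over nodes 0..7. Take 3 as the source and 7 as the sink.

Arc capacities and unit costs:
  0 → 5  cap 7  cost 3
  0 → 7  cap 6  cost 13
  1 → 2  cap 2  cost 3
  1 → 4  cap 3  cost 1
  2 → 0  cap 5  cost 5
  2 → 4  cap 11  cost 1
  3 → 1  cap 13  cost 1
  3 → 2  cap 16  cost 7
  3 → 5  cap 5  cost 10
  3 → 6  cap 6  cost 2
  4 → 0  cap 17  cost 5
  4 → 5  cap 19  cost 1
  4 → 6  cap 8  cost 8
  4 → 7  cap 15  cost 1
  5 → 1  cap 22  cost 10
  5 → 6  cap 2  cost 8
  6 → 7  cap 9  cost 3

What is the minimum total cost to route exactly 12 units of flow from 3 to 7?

Minimum cost for 12 units: 60

shortest-cost path #1: 3→1→4→7 push 3 @ unit cost 3 (adds 9)
shortest-cost path #2: 3→6→7 push 6 @ unit cost 5 (adds 30)
shortest-cost path #3: 3→1→2→4→7 push 2 @ unit cost 6 (adds 12)
shortest-cost path #4: 3→2→4→7 push 1 @ unit cost 9 (adds 9)
total cost = 60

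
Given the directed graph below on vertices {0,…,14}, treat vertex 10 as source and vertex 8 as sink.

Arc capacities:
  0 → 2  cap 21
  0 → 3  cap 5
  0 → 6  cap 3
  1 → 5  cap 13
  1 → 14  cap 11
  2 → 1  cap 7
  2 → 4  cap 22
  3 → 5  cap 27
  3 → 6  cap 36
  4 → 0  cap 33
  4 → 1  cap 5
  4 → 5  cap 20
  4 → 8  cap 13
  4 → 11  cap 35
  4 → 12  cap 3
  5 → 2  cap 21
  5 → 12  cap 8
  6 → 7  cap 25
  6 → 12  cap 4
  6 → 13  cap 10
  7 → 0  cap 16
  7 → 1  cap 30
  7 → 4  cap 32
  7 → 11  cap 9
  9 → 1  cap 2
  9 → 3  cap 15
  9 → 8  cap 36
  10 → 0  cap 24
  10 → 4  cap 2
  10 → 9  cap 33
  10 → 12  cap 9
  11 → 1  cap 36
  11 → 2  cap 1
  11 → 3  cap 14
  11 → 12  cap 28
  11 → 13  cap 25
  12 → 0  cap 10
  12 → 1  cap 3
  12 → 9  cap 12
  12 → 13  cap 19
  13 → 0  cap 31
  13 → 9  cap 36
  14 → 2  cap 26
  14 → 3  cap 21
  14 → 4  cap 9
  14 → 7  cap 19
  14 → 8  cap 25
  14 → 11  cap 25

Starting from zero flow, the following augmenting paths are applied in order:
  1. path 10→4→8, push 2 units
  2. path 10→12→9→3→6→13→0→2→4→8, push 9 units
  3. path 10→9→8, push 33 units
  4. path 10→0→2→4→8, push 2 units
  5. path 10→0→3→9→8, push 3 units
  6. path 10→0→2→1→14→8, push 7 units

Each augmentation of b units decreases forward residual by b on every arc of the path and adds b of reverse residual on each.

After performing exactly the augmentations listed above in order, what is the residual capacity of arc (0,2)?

Residual capacity of (0,2): 3

after path 1 (10→4→8, push 2): res(0,2)=21
after path 2 (10→12→9→3→6→13→0→2→4→8, push 9): res(0,2)=12
after path 3 (10→9→8, push 33): res(0,2)=12
after path 4 (10→0→2→4→8, push 2): res(0,2)=10
after path 5 (10→0→3→9→8, push 3): res(0,2)=10
after path 6 (10→0→2→1→14→8, push 7): res(0,2)=3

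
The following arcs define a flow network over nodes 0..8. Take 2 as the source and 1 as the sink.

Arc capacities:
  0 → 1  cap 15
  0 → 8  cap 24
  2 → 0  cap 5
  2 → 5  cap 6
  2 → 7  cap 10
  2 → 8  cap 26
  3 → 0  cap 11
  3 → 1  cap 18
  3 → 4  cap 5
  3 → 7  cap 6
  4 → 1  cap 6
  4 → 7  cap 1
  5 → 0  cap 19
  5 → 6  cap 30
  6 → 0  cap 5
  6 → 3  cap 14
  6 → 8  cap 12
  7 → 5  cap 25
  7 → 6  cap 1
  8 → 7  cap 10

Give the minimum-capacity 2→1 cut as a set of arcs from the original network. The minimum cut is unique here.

Min-cut arcs: {(0,1), (6,3)} (total capacity 29)

augment #1: 2→0→1 push 5
augment #2: 2→5→0→1 push 6
augment #3: 2→7→5→0→1 push 4
augment #4: 2→7→6→3→1 push 1
augment #5: 2→7→5→6→3→1 push 5
augment #6: 2→8→7→5→6→3→1 push 8
max flow = 29; residual-reachable set from 2 gives S-side
cut edges (S→T): {(0,1), (6,3)} total cap 29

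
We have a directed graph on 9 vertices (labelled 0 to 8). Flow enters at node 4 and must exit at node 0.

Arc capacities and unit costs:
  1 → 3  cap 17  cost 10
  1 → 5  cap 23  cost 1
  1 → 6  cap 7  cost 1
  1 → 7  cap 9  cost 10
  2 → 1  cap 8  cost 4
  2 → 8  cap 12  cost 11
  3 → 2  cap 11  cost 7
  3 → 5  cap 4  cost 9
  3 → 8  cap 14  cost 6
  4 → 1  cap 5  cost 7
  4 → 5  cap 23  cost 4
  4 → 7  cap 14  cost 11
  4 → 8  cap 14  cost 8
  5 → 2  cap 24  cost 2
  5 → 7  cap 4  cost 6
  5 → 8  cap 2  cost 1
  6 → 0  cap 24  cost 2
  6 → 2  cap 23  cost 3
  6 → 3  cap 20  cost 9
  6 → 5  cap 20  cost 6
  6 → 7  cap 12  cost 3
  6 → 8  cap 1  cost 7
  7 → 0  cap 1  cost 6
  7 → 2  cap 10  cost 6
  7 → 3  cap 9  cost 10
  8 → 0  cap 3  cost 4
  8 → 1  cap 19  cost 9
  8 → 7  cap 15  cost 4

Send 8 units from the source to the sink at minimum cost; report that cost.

shortest-cost path #1: 4→5→8→0 push 2 @ unit cost 9 (adds 18)
shortest-cost path #2: 4→1→6→0 push 5 @ unit cost 10 (adds 50)
shortest-cost path #3: 4→8→0 push 1 @ unit cost 12 (adds 12)
total cost = 80

Minimum cost for 8 units: 80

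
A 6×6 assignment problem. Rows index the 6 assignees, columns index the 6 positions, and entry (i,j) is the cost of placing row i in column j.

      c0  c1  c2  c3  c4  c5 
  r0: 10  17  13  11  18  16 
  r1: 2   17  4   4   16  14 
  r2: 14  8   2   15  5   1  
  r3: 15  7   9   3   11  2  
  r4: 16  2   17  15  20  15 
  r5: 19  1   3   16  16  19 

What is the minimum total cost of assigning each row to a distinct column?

Minimum assignment cost: 25

optimal assignment: row0→col3 (cost 11), row1→col0 (cost 2), row2→col4 (cost 5), row3→col5 (cost 2), row4→col1 (cost 2), row5→col2 (cost 3)
total = 11 + 2 + 5 + 2 + 2 + 3 = 25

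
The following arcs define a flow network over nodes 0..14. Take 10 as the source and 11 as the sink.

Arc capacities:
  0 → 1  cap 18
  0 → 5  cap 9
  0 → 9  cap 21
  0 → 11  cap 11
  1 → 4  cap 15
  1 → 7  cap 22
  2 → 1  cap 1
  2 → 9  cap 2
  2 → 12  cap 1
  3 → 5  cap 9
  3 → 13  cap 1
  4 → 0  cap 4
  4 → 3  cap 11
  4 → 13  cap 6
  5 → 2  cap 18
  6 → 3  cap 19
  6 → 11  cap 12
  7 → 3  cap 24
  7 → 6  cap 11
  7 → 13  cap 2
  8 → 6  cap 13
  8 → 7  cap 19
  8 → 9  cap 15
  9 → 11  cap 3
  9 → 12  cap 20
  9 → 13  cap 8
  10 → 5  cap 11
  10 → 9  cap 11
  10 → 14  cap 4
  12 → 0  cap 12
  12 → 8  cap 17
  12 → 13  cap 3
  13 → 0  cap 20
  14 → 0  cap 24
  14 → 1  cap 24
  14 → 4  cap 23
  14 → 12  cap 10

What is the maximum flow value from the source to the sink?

augment #1: 10→9→11 bottleneck 3, total now 3
augment #2: 10→14→0→11 bottleneck 4, total now 7
augment #3: 10→9→12→0→11 bottleneck 7, total now 14
augment #4: 10→9→12→8→6→11 bottleneck 1, total now 15
augment #5: 10→5→2→1→7→6→11 bottleneck 1, total now 16
augment #6: 10→5→2→12→8→6→11 bottleneck 1, total now 17
augment #7: 10→5→2→9→12→8→6→11 bottleneck 2, total now 19

Maximum flow value: 19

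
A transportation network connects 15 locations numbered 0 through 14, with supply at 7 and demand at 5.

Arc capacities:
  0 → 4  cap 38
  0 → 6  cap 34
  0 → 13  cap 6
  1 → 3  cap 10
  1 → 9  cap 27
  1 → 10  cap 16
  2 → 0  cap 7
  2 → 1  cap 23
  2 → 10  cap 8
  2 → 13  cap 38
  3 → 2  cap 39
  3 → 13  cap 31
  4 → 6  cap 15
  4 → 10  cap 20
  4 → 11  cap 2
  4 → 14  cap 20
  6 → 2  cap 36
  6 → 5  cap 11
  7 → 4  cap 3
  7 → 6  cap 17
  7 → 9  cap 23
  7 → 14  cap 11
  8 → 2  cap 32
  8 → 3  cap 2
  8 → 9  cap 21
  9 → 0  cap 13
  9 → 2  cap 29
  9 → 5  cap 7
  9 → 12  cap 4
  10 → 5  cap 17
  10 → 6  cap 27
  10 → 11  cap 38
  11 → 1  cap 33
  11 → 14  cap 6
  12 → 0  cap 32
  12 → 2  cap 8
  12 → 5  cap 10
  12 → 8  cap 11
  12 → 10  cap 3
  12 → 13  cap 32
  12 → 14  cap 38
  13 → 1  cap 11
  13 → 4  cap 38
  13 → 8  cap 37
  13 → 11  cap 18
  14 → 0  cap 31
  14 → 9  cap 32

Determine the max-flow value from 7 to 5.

augment #1: 7→6→5 bottleneck 11, total now 11
augment #2: 7→9→5 bottleneck 7, total now 18
augment #3: 7→4→10→5 bottleneck 3, total now 21
augment #4: 7→9→12→5 bottleneck 4, total now 25
augment #5: 7→6→2→10→5 bottleneck 6, total now 31
augment #6: 7→9→2→10→5 bottleneck 2, total now 33
augment #7: 7→9→0→4→10→5 bottleneck 6, total now 39

Maximum flow value: 39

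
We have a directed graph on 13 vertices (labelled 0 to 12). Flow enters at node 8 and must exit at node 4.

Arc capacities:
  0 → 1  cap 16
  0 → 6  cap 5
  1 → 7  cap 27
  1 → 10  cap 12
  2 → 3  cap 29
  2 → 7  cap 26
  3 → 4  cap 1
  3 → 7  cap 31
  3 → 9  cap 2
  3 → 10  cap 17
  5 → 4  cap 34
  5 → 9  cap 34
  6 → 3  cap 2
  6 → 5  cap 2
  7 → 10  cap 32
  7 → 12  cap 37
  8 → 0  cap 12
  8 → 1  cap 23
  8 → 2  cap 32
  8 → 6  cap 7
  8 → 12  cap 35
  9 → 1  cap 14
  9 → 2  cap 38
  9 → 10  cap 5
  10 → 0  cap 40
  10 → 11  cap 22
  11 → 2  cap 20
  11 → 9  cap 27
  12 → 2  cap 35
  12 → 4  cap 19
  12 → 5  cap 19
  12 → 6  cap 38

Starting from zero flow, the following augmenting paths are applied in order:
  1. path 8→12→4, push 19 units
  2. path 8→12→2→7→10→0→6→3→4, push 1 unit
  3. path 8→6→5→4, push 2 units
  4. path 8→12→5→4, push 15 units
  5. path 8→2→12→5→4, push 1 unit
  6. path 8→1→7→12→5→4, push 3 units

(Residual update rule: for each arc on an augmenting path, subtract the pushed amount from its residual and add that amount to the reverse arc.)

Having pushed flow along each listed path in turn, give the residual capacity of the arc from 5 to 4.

after path 1 (8→12→4, push 19): res(5,4)=34
after path 2 (8→12→2→7→10→0→6→3→4, push 1): res(5,4)=34
after path 3 (8→6→5→4, push 2): res(5,4)=32
after path 4 (8→12→5→4, push 15): res(5,4)=17
after path 5 (8→2→12→5→4, push 1): res(5,4)=16
after path 6 (8→1→7→12→5→4, push 3): res(5,4)=13

Residual capacity of (5,4): 13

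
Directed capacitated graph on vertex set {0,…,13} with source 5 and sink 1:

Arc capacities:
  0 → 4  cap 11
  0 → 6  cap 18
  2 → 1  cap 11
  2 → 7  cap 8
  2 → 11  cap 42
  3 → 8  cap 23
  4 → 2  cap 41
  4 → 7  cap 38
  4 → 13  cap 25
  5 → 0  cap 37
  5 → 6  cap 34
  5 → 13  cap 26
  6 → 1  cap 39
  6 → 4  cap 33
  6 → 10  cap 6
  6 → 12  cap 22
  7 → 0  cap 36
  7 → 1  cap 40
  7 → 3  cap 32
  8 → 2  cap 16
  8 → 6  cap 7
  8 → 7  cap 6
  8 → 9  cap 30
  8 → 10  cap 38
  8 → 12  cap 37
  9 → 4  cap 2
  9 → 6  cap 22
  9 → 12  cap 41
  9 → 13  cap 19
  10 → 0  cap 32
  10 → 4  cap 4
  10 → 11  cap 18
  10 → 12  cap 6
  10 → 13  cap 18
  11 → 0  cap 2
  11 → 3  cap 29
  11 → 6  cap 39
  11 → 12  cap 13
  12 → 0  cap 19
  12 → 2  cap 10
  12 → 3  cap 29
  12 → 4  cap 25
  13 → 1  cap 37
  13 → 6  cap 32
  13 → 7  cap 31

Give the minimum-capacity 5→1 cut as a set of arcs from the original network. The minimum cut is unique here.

augment #1: 5→6→1 push 34
augment #2: 5→13→1 push 26
augment #3: 5→0→6→1 push 5
augment #4: 5→0→4→2→1 push 11
augment #5: 5→0→6→4→7→1 push 13
max flow = 89; residual-reachable set from 5 gives S-side
cut edges (S→T): {(0,4), (0,6), (5,6), (5,13)} total cap 89

Min-cut arcs: {(0,4), (0,6), (5,6), (5,13)} (total capacity 89)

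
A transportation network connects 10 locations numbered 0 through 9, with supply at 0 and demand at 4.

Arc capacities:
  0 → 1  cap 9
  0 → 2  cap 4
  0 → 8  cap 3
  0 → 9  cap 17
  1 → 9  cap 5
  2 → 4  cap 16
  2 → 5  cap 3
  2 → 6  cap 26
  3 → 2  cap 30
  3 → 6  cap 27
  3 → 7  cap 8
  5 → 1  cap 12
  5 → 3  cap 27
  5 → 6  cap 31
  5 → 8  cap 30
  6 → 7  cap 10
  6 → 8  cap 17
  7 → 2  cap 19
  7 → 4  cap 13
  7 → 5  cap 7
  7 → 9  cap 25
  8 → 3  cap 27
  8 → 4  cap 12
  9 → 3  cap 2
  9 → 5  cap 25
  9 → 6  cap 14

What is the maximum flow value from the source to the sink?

augment #1: 0→2→4 bottleneck 4, total now 4
augment #2: 0→8→4 bottleneck 3, total now 7
augment #3: 0→9→3→2→4 bottleneck 2, total now 9
augment #4: 0→9→5→8→4 bottleneck 9, total now 18
augment #5: 0→9→6→7→4 bottleneck 6, total now 24
augment #6: 0→1→9→6→7→4 bottleneck 4, total now 28
augment #7: 0→1→9→5→3→2→4 bottleneck 1, total now 29

Maximum flow value: 29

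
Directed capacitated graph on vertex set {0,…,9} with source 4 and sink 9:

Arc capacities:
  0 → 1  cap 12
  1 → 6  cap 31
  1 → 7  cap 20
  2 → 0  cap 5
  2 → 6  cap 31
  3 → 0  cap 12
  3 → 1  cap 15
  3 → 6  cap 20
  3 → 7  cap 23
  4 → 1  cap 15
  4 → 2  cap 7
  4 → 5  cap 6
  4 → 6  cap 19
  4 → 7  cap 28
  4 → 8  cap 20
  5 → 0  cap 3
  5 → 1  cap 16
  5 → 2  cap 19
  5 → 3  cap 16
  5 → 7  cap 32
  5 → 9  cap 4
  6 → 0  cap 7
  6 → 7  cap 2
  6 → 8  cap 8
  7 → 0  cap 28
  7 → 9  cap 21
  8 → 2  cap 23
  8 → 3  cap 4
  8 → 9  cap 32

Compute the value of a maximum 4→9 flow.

Maximum flow value: 53

augment #1: 4→5→9 bottleneck 4, total now 4
augment #2: 4→7→9 bottleneck 21, total now 25
augment #3: 4→8→9 bottleneck 20, total now 45
augment #4: 4→6→8→9 bottleneck 8, total now 53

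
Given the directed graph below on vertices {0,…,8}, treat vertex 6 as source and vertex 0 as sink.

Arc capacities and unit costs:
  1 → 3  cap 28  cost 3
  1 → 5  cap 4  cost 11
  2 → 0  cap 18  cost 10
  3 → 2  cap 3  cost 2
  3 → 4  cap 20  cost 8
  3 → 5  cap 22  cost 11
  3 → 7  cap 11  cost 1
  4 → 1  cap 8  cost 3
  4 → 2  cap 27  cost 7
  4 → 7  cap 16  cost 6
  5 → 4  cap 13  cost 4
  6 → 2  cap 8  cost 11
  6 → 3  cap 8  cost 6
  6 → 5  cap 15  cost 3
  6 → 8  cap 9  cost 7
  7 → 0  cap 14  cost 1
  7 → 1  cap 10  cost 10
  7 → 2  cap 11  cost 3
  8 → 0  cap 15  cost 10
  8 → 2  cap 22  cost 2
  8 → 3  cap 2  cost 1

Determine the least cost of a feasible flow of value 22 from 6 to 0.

shortest-cost path #1: 6→3→7→0 push 8 @ unit cost 8 (adds 64)
shortest-cost path #2: 6→8→3→7→0 push 2 @ unit cost 10 (adds 20)
shortest-cost path #3: 6→5→4→7→0 push 4 @ unit cost 14 (adds 56)
shortest-cost path #4: 6→8→0 push 7 @ unit cost 17 (adds 119)
shortest-cost path #5: 6→2→0 push 1 @ unit cost 21 (adds 21)
total cost = 280

Minimum cost for 22 units: 280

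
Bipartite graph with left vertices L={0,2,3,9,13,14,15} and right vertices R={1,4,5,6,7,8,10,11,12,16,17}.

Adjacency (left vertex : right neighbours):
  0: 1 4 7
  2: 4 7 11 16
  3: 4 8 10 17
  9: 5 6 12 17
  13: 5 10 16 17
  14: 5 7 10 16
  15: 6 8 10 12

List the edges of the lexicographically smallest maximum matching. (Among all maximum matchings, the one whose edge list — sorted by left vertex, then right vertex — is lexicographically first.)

|M| = 7 (so the lex-smallest maximum matching has 7 edges)
process left vertices in ascending order; for each, take the smallest-labelled available neighbour that still permits 7 edges overall, or leave it unmatched if none does
lex-smallest matching: {0-1, 2-4, 3-8, 9-5, 13-10, 14-7, 15-6}

Lex-smallest maximum matching: {(0,1), (2,4), (3,8), (9,5), (13,10), (14,7), (15,6)}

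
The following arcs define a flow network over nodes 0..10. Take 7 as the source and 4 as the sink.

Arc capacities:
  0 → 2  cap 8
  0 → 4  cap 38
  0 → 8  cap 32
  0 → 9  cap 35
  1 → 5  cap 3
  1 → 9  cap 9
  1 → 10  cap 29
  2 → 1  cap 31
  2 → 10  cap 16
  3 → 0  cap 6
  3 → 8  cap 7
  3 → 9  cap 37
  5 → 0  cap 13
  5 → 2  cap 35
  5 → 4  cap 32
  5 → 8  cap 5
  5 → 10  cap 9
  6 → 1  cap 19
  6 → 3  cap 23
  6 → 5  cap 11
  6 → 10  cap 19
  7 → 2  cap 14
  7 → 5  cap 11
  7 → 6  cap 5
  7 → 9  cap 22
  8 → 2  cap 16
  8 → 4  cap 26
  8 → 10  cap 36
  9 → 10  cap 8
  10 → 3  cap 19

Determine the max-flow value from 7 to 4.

augment #1: 7→5→4 bottleneck 11, total now 11
augment #2: 7→6→5→4 bottleneck 5, total now 16
augment #3: 7→2→1→5→4 bottleneck 3, total now 19
augment #4: 7→2→10→3→0→4 bottleneck 6, total now 25
augment #5: 7→2→10→3→8→4 bottleneck 5, total now 30
augment #6: 7→9→10→3→8→4 bottleneck 2, total now 32

Maximum flow value: 32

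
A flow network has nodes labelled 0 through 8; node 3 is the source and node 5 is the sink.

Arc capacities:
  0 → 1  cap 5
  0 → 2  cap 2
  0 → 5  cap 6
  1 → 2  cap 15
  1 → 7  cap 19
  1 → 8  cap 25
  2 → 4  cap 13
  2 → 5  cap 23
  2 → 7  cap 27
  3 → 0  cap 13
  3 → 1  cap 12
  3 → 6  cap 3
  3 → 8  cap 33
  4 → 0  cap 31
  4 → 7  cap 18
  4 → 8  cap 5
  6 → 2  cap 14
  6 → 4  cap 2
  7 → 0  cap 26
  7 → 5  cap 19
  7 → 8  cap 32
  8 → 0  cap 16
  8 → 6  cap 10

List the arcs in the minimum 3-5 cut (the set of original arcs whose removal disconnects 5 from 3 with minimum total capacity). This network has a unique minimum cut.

Min-cut arcs: {(0,1), (0,2), (0,5), (3,1), (3,6), (8,6)} (total capacity 38)

augment #1: 3→0→5 push 6
augment #2: 3→0→2→5 push 2
augment #3: 3→1→2→5 push 12
augment #4: 3→6→2→5 push 3
augment #5: 3→0→1→2→5 push 3
augment #6: 3→0→1→7→5 push 2
augment #7: 3→8→6→2→5 push 3
augment #8: 3→8→6→2→7→5 push 7
max flow = 38; residual-reachable set from 3 gives S-side
cut edges (S→T): {(0,1), (0,2), (0,5), (3,1), (3,6), (8,6)} total cap 38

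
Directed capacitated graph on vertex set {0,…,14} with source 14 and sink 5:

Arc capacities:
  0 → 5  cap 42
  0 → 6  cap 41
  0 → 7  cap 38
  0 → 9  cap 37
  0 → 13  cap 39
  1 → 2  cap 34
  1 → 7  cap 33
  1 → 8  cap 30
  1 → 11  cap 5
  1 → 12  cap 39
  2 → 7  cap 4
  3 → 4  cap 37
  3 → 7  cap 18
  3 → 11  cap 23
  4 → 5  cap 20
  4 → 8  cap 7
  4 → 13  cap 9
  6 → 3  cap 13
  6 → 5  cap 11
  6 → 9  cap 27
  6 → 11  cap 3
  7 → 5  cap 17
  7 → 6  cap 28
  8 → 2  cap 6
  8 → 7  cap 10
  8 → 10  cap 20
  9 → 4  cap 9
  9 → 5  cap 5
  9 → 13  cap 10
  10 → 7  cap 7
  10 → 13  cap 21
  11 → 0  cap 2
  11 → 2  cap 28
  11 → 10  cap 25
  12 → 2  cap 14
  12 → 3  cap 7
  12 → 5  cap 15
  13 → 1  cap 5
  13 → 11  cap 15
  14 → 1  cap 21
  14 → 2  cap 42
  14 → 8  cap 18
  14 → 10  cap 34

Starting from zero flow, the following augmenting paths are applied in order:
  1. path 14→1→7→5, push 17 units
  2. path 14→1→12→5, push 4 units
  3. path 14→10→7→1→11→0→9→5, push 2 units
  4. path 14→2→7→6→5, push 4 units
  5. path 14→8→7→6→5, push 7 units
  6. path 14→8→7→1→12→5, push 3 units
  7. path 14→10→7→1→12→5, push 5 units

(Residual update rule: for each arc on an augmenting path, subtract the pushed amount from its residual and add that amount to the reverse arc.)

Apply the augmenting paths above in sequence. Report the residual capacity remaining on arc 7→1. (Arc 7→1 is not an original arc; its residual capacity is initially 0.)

Residual capacity of (7,1): 7

after path 1 (14→1→7→5, push 17): res(7,1)=17
after path 2 (14→1→12→5, push 4): res(7,1)=17
after path 3 (14→10→7→1→11→0→9→5, push 2): res(7,1)=15
after path 4 (14→2→7→6→5, push 4): res(7,1)=15
after path 5 (14→8→7→6→5, push 7): res(7,1)=15
after path 6 (14→8→7→1→12→5, push 3): res(7,1)=12
after path 7 (14→10→7→1→12→5, push 5): res(7,1)=7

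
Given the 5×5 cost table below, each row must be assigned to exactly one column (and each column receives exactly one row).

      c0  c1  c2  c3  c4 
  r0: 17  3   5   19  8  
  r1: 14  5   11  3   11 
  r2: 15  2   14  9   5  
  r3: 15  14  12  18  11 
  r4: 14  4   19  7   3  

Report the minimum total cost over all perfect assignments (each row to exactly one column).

optimal assignment: row0→col2 (cost 5), row1→col3 (cost 3), row2→col1 (cost 2), row3→col0 (cost 15), row4→col4 (cost 3)
total = 5 + 3 + 2 + 15 + 3 = 28

Minimum assignment cost: 28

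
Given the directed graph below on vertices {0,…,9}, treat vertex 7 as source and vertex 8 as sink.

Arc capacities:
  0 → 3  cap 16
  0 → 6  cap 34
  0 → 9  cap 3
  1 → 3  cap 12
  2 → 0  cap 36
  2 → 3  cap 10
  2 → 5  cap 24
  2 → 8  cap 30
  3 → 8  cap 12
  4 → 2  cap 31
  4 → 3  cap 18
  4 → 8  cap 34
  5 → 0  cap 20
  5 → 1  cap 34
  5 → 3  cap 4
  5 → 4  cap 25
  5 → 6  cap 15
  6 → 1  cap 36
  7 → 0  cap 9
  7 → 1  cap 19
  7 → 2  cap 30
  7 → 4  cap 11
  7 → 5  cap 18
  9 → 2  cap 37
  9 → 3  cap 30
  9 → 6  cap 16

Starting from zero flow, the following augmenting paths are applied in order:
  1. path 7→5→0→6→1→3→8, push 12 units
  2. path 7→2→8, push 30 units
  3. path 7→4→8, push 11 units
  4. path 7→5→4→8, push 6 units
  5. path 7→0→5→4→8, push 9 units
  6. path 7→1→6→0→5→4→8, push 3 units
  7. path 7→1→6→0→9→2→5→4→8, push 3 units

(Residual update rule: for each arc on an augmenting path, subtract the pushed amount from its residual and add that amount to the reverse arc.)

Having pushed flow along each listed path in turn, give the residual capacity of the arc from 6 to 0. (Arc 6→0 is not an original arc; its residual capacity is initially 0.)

Residual capacity of (6,0): 6

after path 1 (7→5→0→6→1→3→8, push 12): res(6,0)=12
after path 2 (7→2→8, push 30): res(6,0)=12
after path 3 (7→4→8, push 11): res(6,0)=12
after path 4 (7→5→4→8, push 6): res(6,0)=12
after path 5 (7→0→5→4→8, push 9): res(6,0)=12
after path 6 (7→1→6→0→5→4→8, push 3): res(6,0)=9
after path 7 (7→1→6→0→9→2→5→4→8, push 3): res(6,0)=6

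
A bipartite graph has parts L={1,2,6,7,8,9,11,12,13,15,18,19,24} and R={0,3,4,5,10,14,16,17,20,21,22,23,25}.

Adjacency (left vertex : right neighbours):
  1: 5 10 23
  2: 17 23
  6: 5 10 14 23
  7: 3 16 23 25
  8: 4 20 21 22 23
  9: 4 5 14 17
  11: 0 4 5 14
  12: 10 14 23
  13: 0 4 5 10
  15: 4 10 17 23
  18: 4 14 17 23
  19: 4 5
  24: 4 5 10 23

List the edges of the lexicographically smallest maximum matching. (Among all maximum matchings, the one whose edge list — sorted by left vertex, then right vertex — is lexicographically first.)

|M| = 9 (so the lex-smallest maximum matching has 9 edges)
process left vertices in ascending order; for each, take the smallest-labelled available neighbour that still permits 9 edges overall, or leave it unmatched if none does
lex-smallest matching: {1-5, 2-17, 6-10, 7-3, 8-20, 9-4, 11-0, 12-14, 15-23}

Lex-smallest maximum matching: {(1,5), (2,17), (6,10), (7,3), (8,20), (9,4), (11,0), (12,14), (15,23)}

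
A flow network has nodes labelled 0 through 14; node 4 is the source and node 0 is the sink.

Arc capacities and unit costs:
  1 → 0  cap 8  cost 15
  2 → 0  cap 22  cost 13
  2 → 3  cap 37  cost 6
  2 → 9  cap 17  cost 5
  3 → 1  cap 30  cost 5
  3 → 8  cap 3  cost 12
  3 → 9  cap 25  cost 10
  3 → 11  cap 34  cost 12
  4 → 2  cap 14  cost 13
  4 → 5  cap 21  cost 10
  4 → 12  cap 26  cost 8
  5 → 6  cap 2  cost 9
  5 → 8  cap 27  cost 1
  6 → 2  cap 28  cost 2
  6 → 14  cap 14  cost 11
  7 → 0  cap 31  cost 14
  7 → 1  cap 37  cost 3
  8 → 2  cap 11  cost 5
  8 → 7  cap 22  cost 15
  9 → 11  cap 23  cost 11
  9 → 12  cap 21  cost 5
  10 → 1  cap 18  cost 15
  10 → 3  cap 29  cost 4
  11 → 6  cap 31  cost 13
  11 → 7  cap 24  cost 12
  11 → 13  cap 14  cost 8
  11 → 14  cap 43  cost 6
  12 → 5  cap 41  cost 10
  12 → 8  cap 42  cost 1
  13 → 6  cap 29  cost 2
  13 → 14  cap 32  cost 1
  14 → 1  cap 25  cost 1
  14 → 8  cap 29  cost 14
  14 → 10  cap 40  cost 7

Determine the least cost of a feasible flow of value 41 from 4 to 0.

shortest-cost path #1: 4→2→0 push 14 @ unit cost 26 (adds 364)
shortest-cost path #2: 4→12→8→2→0 push 8 @ unit cost 27 (adds 216)
shortest-cost path #3: 4→12→8→7→0 push 18 @ unit cost 38 (adds 684)
shortest-cost path #4: 4→5→8→7→0 push 1 @ unit cost 40 (adds 40)
total cost = 1304

Minimum cost for 41 units: 1304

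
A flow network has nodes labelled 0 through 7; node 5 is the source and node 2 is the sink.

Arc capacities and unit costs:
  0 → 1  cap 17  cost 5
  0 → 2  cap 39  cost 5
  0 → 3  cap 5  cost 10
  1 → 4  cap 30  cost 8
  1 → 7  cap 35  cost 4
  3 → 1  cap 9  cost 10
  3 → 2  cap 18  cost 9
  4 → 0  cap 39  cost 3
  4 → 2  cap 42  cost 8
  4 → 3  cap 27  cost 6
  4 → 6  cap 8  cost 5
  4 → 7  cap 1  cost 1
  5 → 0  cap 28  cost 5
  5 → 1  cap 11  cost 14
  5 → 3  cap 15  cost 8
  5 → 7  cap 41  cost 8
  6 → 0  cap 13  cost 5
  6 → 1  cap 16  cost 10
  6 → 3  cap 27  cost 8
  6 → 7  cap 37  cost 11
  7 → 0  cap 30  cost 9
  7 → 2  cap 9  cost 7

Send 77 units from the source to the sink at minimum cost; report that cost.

shortest-cost path #1: 5→0→2 push 28 @ unit cost 10 (adds 280)
shortest-cost path #2: 5→7→2 push 9 @ unit cost 15 (adds 135)
shortest-cost path #3: 5→3→2 push 15 @ unit cost 17 (adds 255)
shortest-cost path #4: 5→7→0→2 push 11 @ unit cost 22 (adds 242)
shortest-cost path #5: 5→1→4→2 push 11 @ unit cost 30 (adds 330)
shortest-cost path #6: 5→7→0→3→2 push 3 @ unit cost 36 (adds 108)
total cost = 1350

Minimum cost for 77 units: 1350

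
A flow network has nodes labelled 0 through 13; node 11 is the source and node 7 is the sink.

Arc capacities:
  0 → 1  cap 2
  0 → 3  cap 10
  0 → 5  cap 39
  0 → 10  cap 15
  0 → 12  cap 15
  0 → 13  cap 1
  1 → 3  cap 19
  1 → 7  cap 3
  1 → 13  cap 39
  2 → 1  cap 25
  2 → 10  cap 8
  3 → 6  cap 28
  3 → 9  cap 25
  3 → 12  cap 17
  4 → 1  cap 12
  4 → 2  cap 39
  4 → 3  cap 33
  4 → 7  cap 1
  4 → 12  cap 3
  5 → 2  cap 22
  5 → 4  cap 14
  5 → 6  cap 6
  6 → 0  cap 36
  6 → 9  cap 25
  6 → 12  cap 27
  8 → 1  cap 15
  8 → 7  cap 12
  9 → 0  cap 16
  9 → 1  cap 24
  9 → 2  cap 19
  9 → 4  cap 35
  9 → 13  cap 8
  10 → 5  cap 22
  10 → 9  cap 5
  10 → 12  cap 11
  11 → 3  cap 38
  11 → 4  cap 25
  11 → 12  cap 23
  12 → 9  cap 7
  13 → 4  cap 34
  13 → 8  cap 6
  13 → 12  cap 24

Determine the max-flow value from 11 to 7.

Maximum flow value: 10

augment #1: 11→4→7 bottleneck 1, total now 1
augment #2: 11→4→1→7 bottleneck 3, total now 4
augment #3: 11→3→9→13→8→7 bottleneck 6, total now 10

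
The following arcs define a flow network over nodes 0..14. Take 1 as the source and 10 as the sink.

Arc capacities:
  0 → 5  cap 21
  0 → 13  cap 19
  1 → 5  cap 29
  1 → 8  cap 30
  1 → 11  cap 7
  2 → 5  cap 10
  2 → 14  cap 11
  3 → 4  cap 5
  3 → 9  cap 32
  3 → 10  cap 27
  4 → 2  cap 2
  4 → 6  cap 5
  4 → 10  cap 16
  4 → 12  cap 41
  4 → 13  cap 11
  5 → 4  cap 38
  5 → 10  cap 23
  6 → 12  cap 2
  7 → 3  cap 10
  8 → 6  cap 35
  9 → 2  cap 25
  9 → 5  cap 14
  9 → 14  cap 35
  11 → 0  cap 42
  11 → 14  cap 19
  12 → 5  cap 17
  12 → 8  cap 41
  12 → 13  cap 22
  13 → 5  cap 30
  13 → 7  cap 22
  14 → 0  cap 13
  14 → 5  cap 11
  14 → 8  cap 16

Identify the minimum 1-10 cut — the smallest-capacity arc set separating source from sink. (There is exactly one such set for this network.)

Min-cut arcs: {(1,5), (1,11), (6,12)} (total capacity 38)

augment #1: 1→5→10 push 23
augment #2: 1→5→4→10 push 6
augment #3: 1→11→0→5→4→10 push 7
augment #4: 1→8→6→12→5→4→10 push 2
max flow = 38; residual-reachable set from 1 gives S-side
cut edges (S→T): {(1,5), (1,11), (6,12)} total cap 38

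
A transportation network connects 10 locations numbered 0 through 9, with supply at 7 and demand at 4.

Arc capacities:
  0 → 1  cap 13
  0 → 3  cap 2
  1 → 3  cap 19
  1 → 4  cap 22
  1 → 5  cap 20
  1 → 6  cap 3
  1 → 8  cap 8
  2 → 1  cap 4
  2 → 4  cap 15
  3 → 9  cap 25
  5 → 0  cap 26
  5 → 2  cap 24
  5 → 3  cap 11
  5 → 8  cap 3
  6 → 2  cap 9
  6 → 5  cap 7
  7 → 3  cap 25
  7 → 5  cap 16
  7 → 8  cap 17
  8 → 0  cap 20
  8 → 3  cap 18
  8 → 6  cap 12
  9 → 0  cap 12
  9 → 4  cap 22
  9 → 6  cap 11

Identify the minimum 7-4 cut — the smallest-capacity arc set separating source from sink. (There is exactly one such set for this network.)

augment #1: 7→3→9→4 push 22
augment #2: 7→5→2→4 push 15
augment #3: 7→5→0→1→4 push 1
augment #4: 7→8→0→1→4 push 12
augment #5: 7→8→6→2→1→4 push 4
max flow = 54; residual-reachable set from 7 gives S-side
cut edges (S→T): {(0,1), (2,1), (2,4), (9,4)} total cap 54

Min-cut arcs: {(0,1), (2,1), (2,4), (9,4)} (total capacity 54)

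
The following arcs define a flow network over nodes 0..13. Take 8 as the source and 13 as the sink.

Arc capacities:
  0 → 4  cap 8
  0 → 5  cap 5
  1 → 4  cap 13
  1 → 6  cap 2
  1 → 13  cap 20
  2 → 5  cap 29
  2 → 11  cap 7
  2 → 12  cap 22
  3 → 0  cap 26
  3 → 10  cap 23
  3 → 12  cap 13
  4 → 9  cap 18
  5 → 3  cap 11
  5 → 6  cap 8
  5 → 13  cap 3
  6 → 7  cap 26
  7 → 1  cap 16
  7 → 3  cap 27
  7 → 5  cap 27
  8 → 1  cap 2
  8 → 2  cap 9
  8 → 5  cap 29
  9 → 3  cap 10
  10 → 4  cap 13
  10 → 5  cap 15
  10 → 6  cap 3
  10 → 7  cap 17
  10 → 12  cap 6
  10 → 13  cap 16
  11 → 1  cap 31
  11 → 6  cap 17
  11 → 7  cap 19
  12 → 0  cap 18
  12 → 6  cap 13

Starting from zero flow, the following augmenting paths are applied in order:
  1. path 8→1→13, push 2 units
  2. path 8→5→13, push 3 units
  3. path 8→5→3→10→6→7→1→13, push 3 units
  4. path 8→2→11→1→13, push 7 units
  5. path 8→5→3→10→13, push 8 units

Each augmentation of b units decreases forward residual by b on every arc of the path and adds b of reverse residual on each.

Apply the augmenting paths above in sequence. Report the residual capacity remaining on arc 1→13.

Residual capacity of (1,13): 8

after path 1 (8→1→13, push 2): res(1,13)=18
after path 2 (8→5→13, push 3): res(1,13)=18
after path 3 (8→5→3→10→6→7→1→13, push 3): res(1,13)=15
after path 4 (8→2→11→1→13, push 7): res(1,13)=8
after path 5 (8→5→3→10→13, push 8): res(1,13)=8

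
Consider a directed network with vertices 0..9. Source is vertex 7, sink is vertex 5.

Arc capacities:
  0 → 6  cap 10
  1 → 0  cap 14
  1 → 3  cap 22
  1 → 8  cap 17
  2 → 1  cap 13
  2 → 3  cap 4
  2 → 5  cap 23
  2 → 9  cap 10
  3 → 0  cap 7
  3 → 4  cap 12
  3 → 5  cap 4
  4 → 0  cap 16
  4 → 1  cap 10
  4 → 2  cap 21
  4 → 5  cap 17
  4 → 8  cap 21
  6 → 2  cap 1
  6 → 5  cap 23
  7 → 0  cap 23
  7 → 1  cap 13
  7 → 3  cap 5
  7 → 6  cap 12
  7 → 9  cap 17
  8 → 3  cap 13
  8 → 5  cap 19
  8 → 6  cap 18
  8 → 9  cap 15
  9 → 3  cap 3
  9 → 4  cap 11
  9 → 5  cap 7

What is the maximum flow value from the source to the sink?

augment #1: 7→3→5 bottleneck 4, total now 4
augment #2: 7→6→5 bottleneck 12, total now 16
augment #3: 7→9→5 bottleneck 7, total now 23
augment #4: 7→0→6→5 bottleneck 10, total now 33
augment #5: 7→1→8→5 bottleneck 13, total now 46
augment #6: 7→3→4→5 bottleneck 1, total now 47
augment #7: 7→9→4→5 bottleneck 10, total now 57

Maximum flow value: 57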